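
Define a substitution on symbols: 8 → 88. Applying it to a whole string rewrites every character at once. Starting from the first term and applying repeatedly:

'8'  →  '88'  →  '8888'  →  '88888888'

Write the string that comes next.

Expanding 88888888: 8→88, 8→88, 8→88, 8→88, 8→88, 8→88, 8→88, 8→88. Concatenated: 88 88 88 88 88 88 88 88.

8888888888888888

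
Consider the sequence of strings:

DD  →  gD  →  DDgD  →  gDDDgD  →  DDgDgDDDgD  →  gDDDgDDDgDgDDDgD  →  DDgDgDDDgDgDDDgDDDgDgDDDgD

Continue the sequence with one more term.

From term 3 onward, concatenate the second-to-last term with the last: DD·gD = DDgD, gD·DDgD = gDDDgD, …
The next term joins gDDDgDDDgDgDDDgD and DDgDgDDDgDgDDDgDDDgDgDDDgD.

gDDDgDDDgDgDDDgDDDgDgDDDgDgDDDgDDDgDgDDDgD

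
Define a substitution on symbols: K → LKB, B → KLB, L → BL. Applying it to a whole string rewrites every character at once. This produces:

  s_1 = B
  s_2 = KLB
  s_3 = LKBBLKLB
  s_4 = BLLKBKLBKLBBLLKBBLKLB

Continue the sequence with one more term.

KLBBLBLLKBKLBLKBBLKLBLKBBLKLBKLBBLBLLKBKLBKLBBLLKBBLKLB

φ(BLLKBKLBKLBBLLKBBLKLB) expands symbol-by-symbol to KLB BL BL LKB KLB LKB BL KLB LKB BL KLB KLB BL BL LKB KLB KLB BL LKB BL KLB; joining the 21 pieces gives the next term.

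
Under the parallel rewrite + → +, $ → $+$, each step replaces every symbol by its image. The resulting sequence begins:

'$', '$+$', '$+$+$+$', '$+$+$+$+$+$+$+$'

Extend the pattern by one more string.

Rewriting the 15 symbols of $+$+$+$+$+$+$+$ one by one yields $+$ + $+$ + $+$ + $+$ + $+$ + $+$ + $+$ + $+$; concatenated:

$+$+$+$+$+$+$+$+$+$+$+$+$+$+$+$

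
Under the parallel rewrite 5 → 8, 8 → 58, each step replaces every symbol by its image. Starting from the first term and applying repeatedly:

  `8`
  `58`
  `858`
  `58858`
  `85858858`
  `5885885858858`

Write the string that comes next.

Rewriting the 13 symbols of 5885885858858 one by one yields 8 58 58 8 58 58 8 58 8 58 58 8 58; concatenated:

858588585885885858858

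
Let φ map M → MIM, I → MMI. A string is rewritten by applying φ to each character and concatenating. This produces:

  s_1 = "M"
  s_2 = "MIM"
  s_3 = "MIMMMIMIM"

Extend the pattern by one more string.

MIMMMIMIMMIMMIMMMIMIMMMIMIM

Apply φ to MIMMMIMIM symbol by symbol: M→MIM, I→MMI, M→MIM, M→MIM, M→MIM, I→MMI, M→MIM, I→MMI, M→MIM; joined: MIM MMI MIM MIM MIM MMI MIM MMI MIM.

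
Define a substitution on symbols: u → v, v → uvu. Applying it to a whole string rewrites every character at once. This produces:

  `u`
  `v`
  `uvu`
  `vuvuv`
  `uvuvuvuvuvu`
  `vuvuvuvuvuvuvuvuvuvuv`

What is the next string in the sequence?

φ(vuvuvuvuvuvuvuvuvuvuv) expands symbol-by-symbol to uvu v uvu v uvu v uvu v uvu v uvu v uvu v uvu v uvu v uvu v uvu; joining the 21 pieces gives the next term.

uvuvuvuvuvuvuvuvuvuvuvuvuvuvuvuvuvuvuvuvuvu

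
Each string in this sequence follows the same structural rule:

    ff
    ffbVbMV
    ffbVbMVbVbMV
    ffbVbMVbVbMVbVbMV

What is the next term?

Every step adds bVbMV to the end: s(k+1) = s(k)·bVbMV.
So the next term is ffbVbMVbVbMVbVbMV·bVbMV.

ffbVbMVbVbMVbVbMVbVbMV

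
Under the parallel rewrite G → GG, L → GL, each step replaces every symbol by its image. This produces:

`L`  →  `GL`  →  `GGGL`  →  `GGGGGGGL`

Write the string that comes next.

Expanding GGGGGGGL: G→GG, G→GG, G→GG, G→GG, G→GG, G→GG, G→GG, L→GL. Concatenated: GG GG GG GG GG GG GG GL.

GGGGGGGGGGGGGGGL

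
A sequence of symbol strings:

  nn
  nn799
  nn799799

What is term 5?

The strings grow by a fixed suffix 799 each time.
From nn799799, 2 further steps: nn799799 → nn799799799 → (answer).

nn799799799799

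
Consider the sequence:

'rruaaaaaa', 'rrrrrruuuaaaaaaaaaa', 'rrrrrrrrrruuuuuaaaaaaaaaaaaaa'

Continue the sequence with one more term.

rrrrrrrrrrrrrruuuuuuuaaaaaaaaaaaaaaaaaa

Term n consists of 4n-2 r's, followed by 2n-1 u's, followed by 4n+2 a's (n = 1, 2, …).
For the next term, n = 4, so the run lengths are 14, 7, 18.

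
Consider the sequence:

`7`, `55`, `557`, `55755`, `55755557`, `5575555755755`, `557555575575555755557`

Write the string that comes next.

5575555755755557555575575555755755

From term 3 onward, concatenate the last term with the second-to-last: 55·7 = 557, 557·55 = 55755, …
So term 8 is 557555575575555755557·5575555755755.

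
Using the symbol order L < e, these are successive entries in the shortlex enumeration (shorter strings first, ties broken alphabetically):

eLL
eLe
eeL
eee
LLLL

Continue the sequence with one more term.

Find the rightmost character of LLLL below e, bump it to the next letter, and reset everything to its right to L.

LLLe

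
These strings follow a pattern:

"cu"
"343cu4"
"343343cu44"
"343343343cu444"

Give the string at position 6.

Every step adds 343 to the front and 4 to the end of the previous string.
From 343343343cu444, 2 further steps: 343343343cu444 → 343343343343cu4444 → (answer).

343343343343343cu44444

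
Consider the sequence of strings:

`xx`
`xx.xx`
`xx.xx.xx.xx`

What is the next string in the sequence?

s(k+1) = s(k)·.·s(k) — each term doubles the last with '.' between the halves.
Doubling xx.xx.xx.xx with '.' between the halves:

xx.xx.xx.xx.xx.xx.xx.xx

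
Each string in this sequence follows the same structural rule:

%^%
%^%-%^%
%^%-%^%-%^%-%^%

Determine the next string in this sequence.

s(k+1) = s(k)·-·s(k) — each term doubles the last with '-' between the halves.
One more doubling of %^%-%^%-%^%-%^% gives the answer.

%^%-%^%-%^%-%^%-%^%-%^%-%^%-%^%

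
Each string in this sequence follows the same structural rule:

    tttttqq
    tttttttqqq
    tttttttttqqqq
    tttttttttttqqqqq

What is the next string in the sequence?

tttttttttttttqqqqqq

Term n consists of 2n-1 t's, followed by n-1 q's, where the shown terms are n = 3, 4, 5, 6.
Setting n = 7 gives 13, 6 characters in each block.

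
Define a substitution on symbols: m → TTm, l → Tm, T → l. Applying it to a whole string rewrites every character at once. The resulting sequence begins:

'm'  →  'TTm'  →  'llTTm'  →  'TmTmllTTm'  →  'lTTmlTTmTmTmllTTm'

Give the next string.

Rewriting the 17 symbols of lTTmlTTmTmTmllTTm one by one yields Tm l l TTm Tm l l TTm l TTm l TTm Tm Tm l l TTm; concatenated:

TmllTTmTmllTTmlTTmlTTmTmTmllTTm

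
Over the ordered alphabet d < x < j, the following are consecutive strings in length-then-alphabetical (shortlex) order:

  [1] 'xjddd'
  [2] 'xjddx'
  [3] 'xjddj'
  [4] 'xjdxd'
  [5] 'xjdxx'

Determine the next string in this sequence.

Treat xjdxx as a base-3 numeral over the given alphabet and add one, carrying through any trailing j's.

xjdxj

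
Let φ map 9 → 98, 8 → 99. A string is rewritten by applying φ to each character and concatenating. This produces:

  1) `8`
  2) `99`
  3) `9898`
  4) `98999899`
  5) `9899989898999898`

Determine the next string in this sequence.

Rewriting the 16 symbols of 9899989898999898 one by one yields 98 99 98 98 98 99 98 99 98 99 98 98 98 99 98 99; concatenated:

98999898989998999899989898999899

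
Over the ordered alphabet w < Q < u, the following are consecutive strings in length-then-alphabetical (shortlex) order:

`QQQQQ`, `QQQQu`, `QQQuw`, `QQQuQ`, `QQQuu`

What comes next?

QQuww

The successor of QQQuu increments the rightmost position that isn't already u and resets every position after it to w.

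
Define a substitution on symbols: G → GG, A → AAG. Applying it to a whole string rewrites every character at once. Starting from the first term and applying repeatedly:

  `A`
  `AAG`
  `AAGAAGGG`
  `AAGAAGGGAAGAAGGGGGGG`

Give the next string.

AAGAAGGGAAGAAGGGGGGGAAGAAGGGAAGAAGGGGGGGGGGGGGGG

Replace each of the 20 characters of AAGAAGGGAAGAAGGGGGGG in place — AAG AAG GG AAG AAG GG GG GG AAG AAG GG AAG AAG GG GG GG GG GG GG GG — and concatenate.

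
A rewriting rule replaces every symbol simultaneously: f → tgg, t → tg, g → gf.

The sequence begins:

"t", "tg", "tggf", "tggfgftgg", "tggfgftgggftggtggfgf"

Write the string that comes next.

tggfgftgggftggtggfgfgftggtggfgftggfgftgggftgg

Applying the rule to each of the 20 symbols of tggfgftgggftggtggfgf gives the pieces tg gf gf tgg gf tgg tg gf gf gf tgg tg gf gf tg gf gf tgg gf tgg, which concatenate to the answer.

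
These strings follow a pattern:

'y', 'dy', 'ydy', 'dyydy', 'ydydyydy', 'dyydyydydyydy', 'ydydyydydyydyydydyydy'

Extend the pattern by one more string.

Each term (from the third on) is the two preceding terms concatenated in order: term 3 = y·dy = ydy.
The next term joins dyydyydydyydy and ydydyydydyydyydydyydy.

dyydyydydyydyydydyydydyydyydydyydy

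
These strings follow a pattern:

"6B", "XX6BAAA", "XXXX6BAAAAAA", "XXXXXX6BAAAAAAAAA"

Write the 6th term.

Each term wraps the previous one in XX on the left and AAA on the right.
From XXXXXX6BAAAAAAAAA, 2 further steps: XXXXXX6BAAAAAAAAA → XXXXXXXX6BAAAAAAAAAAAA → (answer).

XXXXXXXXXX6BAAAAAAAAAAAAAAA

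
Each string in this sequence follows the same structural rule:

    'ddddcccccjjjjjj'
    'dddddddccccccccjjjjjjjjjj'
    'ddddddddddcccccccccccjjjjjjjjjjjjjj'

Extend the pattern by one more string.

Term n consists of 3n+1 d's, followed by 3n+2 c's, followed by 4n+2 j's (n = 1, 2, …).
For the next term, n = 4, so the run lengths are 13, 14, 18.

dddddddddddddccccccccccccccjjjjjjjjjjjjjjjjjj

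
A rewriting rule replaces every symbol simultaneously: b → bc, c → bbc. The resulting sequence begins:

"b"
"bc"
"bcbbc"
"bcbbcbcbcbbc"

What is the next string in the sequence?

Rewriting each symbol of bcbbcbcbcbbc: b→bc, c→bbc, b→bc, b→bc, c→bbc, b→bc, c→bbc, b→bc, c→bbc, b→bc, b→bc, c→bbc, which concatenates to bc bbc bc bc bbc bc bbc bc bbc bc bc bbc.

bcbbcbcbcbbcbcbbcbcbbcbcbcbbc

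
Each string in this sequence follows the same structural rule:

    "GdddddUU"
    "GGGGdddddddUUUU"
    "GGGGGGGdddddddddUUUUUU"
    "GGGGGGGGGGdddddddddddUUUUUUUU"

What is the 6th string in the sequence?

The n-th term is 3n-2 G's then 2n+3 d's then 2n U's (n = 1, 2, …).
For term 6, n = 6, so the run lengths are 16, 15, 12.

GGGGGGGGGGGGGGGGdddddddddddddddUUUUUUUUUUUU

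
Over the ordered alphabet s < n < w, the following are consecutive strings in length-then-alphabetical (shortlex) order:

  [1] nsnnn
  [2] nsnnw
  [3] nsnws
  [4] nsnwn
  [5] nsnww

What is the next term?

nswss

The successor of nsnww increments the rightmost position that isn't already w and resets every position after it to s.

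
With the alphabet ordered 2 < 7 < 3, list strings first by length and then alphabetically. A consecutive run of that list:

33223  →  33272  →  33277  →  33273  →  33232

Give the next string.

Treat 33232 as a base-3 numeral over the given alphabet and add one, carrying through any trailing 3's.

33237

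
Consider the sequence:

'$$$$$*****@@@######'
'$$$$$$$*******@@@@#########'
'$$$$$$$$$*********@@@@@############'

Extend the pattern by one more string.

$$$$$$$$$$$***********@@@@@@###############

The n-th term is 2n+1 $'s then 2n+1 *'s then n+1 @'s then 3n #'s, where the shown terms are n = 2, 3, 4.
For the next term, n = 5, so the run lengths are 11, 11, 6, 15.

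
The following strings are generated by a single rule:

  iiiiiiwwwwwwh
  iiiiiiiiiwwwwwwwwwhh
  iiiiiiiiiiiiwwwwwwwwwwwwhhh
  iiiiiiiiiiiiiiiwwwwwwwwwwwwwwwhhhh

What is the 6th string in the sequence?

Each string has the form i^{3n} w^{3n} h^{n-1}, where the shown terms are n = 2, 3, 4, 5.
For term 6, n = 7, so the run lengths are 21, 21, 6.

iiiiiiiiiiiiiiiiiiiiiwwwwwwwwwwwwwwwwwwwwwhhhhhh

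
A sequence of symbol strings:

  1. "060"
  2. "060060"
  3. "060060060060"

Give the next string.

Every step duplicates the string.
So the next term is two copies of 060060060060.

060060060060060060060060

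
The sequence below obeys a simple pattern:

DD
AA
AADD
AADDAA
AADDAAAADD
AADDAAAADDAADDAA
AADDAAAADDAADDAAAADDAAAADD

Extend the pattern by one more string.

AADDAAAADDAADDAAAADDAAAADDAADDAAAADDAADDAA

From term 3 onward, concatenate the last term with the second-to-last: AA·DD = AADD, AADD·AA = AADDAA, …
So term 8 is AADDAAAADDAADDAAAADDAAAADD·AADDAAAADDAADDAA.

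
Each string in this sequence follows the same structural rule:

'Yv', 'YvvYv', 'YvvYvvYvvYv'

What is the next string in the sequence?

Each string is two copies of the previous one joined by 'v'.
Doubling YvvYvvYvvYv with 'v' between the halves:

YvvYvvYvvYvvYvvYvvYvvYv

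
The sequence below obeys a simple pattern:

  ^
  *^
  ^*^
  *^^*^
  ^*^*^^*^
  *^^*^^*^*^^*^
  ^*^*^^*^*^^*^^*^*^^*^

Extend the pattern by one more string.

Each term (from the third on) is the two preceding terms concatenated in order: term 3 = ^·*^ = ^*^.
So term 8 is *^^*^^*^*^^*^·^*^*^^*^*^^*^^*^*^^*^.

*^^*^^*^*^^*^^*^*^^*^*^^*^^*^*^^*^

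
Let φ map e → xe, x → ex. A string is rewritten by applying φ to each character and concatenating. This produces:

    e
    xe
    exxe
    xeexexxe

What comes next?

Apply φ to xeexexxe symbol by symbol: x→ex, e→xe, e→xe, x→ex, e→xe, x→ex, x→ex, e→xe; joined: ex xe xe ex xe ex ex xe.

exxexeexxeexexxe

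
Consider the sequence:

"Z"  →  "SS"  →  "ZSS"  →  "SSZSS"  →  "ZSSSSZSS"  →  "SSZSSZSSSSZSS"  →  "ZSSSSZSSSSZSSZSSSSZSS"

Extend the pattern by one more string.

This is a Fibonacci-style word recurrence s(k) = s(k−2)·s(k−1): e.g. Z·SS = ZSS.
Continuing: SSZSSZSSSSZSS · ZSSSSZSSSSZSSZSSSSZSS gives term 8.

SSZSSZSSSSZSSZSSSSZSSSSZSSZSSSSZSS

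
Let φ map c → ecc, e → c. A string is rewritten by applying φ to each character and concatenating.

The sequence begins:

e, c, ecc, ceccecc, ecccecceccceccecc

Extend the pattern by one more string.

φ(ecccecceccceccecc) expands symbol-by-symbol to c ecc ecc ecc c ecc ecc c ecc ecc ecc c ecc ecc c ecc ecc; joining the 17 pieces gives the next term.

ceccecceccceccecccecceccecccecceccceccecc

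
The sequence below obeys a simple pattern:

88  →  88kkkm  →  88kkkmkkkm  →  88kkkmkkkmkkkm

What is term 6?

The strings grow by a fixed suffix kkkm each time.
From 88kkkmkkkmkkkm, 2 further steps: 88kkkmkkkmkkkm → 88kkkmkkkmkkkmkkkm → (answer).

88kkkmkkkmkkkmkkkmkkkm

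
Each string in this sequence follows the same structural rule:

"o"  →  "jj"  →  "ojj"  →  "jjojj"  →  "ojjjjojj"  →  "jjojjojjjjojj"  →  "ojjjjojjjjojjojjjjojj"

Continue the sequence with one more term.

Each term (from the third on) is the two preceding terms concatenated in order: term 3 = o·jj = ojj.
So term 8 is jjojjojjjjojj·ojjjjojjjjojjojjjjojj.

jjojjojjjjojjojjjjojjjjojjojjjjojj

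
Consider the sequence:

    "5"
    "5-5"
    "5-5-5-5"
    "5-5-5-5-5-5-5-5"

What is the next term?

Each string is two copies of the previous one joined by '-'.
So the next term is two copies of 5-5-5-5-5-5-5-5 with '-' between the halves.

5-5-5-5-5-5-5-5-5-5-5-5-5-5-5-5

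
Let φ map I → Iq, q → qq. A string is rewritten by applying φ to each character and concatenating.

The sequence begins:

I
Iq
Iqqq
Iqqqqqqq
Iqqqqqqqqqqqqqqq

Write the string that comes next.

Applying the rule to each of the 16 symbols of Iqqqqqqqqqqqqqqq gives the pieces Iq qq qq qq qq qq qq qq qq qq qq qq qq qq qq qq, which concatenate to the answer.

Iqqqqqqqqqqqqqqqqqqqqqqqqqqqqqqq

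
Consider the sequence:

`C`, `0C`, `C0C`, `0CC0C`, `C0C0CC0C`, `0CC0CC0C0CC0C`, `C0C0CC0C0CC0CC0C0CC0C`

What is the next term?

Each term (from the third on) is the two preceding terms concatenated in order: term 3 = C·0C = C0C.
Continuing: 0CC0CC0C0CC0C · C0C0CC0C0CC0CC0C0CC0C gives term 8.

0CC0CC0C0CC0CC0C0CC0C0CC0CC0C0CC0C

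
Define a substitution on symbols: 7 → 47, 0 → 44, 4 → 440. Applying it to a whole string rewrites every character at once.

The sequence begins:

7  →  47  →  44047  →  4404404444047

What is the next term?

44044044440440444404404404404444047

Applying the rule to each of the 13 symbols of 4404404444047 gives the pieces 440 440 44 440 440 44 440 440 440 440 44 440 47, which concatenate to the answer.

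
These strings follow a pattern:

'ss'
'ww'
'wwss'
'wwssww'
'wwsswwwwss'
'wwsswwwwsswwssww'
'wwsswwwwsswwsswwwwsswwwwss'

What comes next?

wwsswwwwsswwsswwwwsswwwwsswwsswwwwsswwssww

This is a Fibonacci-style word recurrence s(k) = s(k−1)·s(k−2): e.g. ww·ss = wwss.
Continuing: wwsswwwwsswwsswwwwsswwwwss · wwsswwwwsswwssww gives term 8.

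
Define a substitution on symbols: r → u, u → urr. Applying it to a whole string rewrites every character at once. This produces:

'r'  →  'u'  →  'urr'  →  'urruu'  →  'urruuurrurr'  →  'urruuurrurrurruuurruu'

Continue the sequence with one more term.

Replace each of the 21 characters of urruuurrurrurruuurruu in place — urr u u urr urr urr u u urr u u urr u u urr urr urr u u urr urr — and concatenate.

urruuurrurrurruuurruuurruuurrurrurruuurrurr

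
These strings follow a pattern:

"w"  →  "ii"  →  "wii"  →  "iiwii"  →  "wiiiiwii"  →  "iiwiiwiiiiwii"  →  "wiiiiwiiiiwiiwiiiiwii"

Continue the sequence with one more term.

This is a Fibonacci-style word recurrence s(k) = s(k−2)·s(k−1): e.g. w·ii = wii.
So term 8 is iiwiiwiiiiwii·wiiiiwiiiiwiiwiiiiwii.

iiwiiwiiiiwiiwiiiiwiiiiwiiwiiiiwii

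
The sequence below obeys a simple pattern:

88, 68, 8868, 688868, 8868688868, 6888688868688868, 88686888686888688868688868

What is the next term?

688868886868886888686888686888688868688868

This is a Fibonacci-style word recurrence s(k) = s(k−2)·s(k−1): e.g. 88·68 = 8868.
The next term joins 6888688868688868 and 88686888686888688868688868.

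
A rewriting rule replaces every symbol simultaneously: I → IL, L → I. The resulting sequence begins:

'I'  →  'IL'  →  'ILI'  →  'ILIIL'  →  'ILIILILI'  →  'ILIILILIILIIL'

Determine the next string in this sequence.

Replace each of the 13 characters of ILIILILIILIIL in place — IL I IL IL I IL I IL IL I IL IL I — and concatenate.

ILIILILIILIILILIILILI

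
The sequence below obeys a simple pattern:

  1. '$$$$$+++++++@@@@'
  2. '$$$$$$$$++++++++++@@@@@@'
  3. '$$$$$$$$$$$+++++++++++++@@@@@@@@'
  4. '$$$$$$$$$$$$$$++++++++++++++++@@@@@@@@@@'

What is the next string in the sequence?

The n-th term is 3n-1 $'s then 3n+1 +'s then 2n @'s, where the shown terms are n = 2, 3, 4, 5.
At n = 6 the blocks have lengths 17, 19, 12.

$$$$$$$$$$$$$$$$$+++++++++++++++++++@@@@@@@@@@@@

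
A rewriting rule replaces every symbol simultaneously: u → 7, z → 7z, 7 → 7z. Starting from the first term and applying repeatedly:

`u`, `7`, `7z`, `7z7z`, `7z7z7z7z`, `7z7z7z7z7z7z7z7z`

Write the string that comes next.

Rewriting the 16 symbols of 7z7z7z7z7z7z7z7z one by one yields 7z 7z 7z 7z 7z 7z 7z 7z 7z 7z 7z 7z 7z 7z 7z 7z; concatenated:

7z7z7z7z7z7z7z7z7z7z7z7z7z7z7z7z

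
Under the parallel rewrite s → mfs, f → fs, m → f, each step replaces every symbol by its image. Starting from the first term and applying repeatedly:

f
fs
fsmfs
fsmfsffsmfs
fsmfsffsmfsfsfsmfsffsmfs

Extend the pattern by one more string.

fsmfsffsmfsfsfsmfsffsmfsfsmfsfsmfsffsmfsfsfsmfsffsmfs

φ(fsmfsffsmfsfsfsmfsffsmfs) expands symbol-by-symbol to fs mfs f fs mfs fs fs mfs f fs mfs fs mfs fs mfs f fs mfs fs fs mfs f fs mfs; joining the 24 pieces gives the next term.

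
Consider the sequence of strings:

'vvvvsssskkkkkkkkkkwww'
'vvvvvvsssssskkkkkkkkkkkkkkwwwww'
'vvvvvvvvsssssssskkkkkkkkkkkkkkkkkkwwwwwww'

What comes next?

Term n consists of 2n v's, followed by 2n s's, followed by 4n+2 k's, followed by 2n-1 w's, where the shown terms are n = 2, 3, 4.
At n = 5 the blocks have lengths 10, 10, 22, 9.

vvvvvvvvvvsssssssssskkkkkkkkkkkkkkkkkkkkkkwwwwwwwww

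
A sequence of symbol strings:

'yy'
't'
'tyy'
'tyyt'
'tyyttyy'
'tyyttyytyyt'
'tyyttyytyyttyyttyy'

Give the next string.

This is a Fibonacci-style word recurrence s(k) = s(k−1)·s(k−2): e.g. t·yy = tyy.
The next term joins tyyttyytyyttyyttyy and tyyttyytyyt.

tyyttyytyyttyyttyytyyttyytyyt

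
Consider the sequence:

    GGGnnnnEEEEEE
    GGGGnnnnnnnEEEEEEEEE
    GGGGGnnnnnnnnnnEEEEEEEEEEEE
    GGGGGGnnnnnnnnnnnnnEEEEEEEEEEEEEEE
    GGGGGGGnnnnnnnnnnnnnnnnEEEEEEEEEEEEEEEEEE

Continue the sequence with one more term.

The n-th term is n+2 G's then 3n+1 n's then 3n+3 E's (n = 1, 2, …).
For the next term, n = 6, so the run lengths are 8, 19, 21.

GGGGGGGGnnnnnnnnnnnnnnnnnnnEEEEEEEEEEEEEEEEEEEEE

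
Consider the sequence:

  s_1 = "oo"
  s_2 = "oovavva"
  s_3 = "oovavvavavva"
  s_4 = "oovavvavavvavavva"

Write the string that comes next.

Each term is the previous one with vavva appended.
Applying this once more to oovavvavavvavavva:

oovavvavavvavavvavavva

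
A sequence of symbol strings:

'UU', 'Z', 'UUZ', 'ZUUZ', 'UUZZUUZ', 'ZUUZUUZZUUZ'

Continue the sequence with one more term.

From term 3 onward, concatenate the second-to-last term with the last: UU·Z = UUZ, Z·UUZ = ZUUZ, …
The next term joins UUZZUUZ and ZUUZUUZZUUZ.

UUZZUUZZUUZUUZZUUZ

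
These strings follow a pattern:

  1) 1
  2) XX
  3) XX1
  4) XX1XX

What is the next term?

XX1XXXX1

Each term (from the third on) is the previous term followed by the one before it: term 3 = XX·1 = XX1.
So term 5 is XX1XX·XX1.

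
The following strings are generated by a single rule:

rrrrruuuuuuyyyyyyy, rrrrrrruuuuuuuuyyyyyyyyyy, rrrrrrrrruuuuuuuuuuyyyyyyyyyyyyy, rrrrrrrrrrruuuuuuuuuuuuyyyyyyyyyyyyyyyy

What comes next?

Reading off run lengths: r runs 5, 7, 9, 11; u runs 6, 8, 10, 12; y runs 7, 10, 13, 16 — each is linear in n, where the shown terms are n = 2, 3, 4, 5.
Setting n = 6 gives 13, 14, 19 characters in each block.

rrrrrrrrrrrrruuuuuuuuuuuuuuyyyyyyyyyyyyyyyyyyy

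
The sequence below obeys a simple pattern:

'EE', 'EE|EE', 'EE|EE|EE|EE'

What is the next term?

Every step duplicates the string with '|' between the halves.
So the next term is two copies of EE|EE|EE|EE with '|' between the halves.

EE|EE|EE|EE|EE|EE|EE|EE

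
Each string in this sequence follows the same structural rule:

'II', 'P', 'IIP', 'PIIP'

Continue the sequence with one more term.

Each term (from the third on) is the two preceding terms concatenated in order: term 3 = II·P = IIP.
Continuing: IIP · PIIP gives term 5.

IIPPIIP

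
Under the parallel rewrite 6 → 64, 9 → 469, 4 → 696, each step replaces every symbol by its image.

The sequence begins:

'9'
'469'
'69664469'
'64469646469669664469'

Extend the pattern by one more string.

Rewriting the 20 symbols of 64469646469669664469 one by one yields 64 696 696 64 469 64 696 64 696 64 469 64 64 469 64 64 696 696 64 469; concatenated:

64696696644696469664696644696464469646469669664469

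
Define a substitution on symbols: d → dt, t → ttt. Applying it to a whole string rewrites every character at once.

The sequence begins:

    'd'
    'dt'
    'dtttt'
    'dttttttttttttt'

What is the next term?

Applying the rule to each of the 14 symbols of dttttttttttttt gives the pieces dt ttt ttt ttt ttt ttt ttt ttt ttt ttt ttt ttt ttt ttt, which concatenate to the answer.

dtttttttttttttttttttttttttttttttttttttttt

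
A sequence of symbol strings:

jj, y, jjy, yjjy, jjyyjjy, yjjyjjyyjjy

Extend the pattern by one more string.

From term 3 onward, concatenate the second-to-last term with the last: jj·y = jjy, y·jjy = yjjy, …
So term 7 is jjyyjjy·yjjyjjyyjjy.

jjyyjjyyjjyjjyyjjy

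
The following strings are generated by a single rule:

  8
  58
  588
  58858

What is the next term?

From term 3 onward, concatenate the last term with the second-to-last: 58·8 = 588, 588·58 = 58858, …
So term 5 is 58858·588.

58858588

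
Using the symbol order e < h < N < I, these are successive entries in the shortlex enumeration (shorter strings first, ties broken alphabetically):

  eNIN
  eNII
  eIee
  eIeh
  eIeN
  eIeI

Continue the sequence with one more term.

eIhe

The successor of eIeI increments the rightmost position that isn't already I and resets every position after it to e.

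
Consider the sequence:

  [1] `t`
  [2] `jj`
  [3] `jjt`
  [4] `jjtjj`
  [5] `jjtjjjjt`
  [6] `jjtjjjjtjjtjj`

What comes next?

jjtjjjjtjjtjjjjtjjjjt

From term 3 onward, concatenate the last term with the second-to-last: jj·t = jjt, jjt·jj = jjtjj, …
So term 7 is jjtjjjjtjjtjj·jjtjjjjt.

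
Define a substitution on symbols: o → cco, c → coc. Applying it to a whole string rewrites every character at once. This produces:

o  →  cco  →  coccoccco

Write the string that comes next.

Apply φ to coccoccco symbol by symbol: c→coc, o→cco, c→coc, c→coc, o→cco, c→coc, c→coc, c→coc, o→cco; joined: coc cco coc coc cco coc coc coc cco.

cocccococcocccococcoccoccco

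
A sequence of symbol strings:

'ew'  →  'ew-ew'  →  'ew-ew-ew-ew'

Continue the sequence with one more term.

ew-ew-ew-ew-ew-ew-ew-ew

s(k+1) = s(k)·-·s(k) — each term doubles the last with '-' between the halves.
So the next term is two copies of ew-ew-ew-ew with '-' between the halves.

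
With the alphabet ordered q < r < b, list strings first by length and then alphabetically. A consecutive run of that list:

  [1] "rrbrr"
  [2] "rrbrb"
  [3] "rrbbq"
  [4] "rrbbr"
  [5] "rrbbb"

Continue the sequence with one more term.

rbqqq

The successor of rrbbb increments the rightmost position that isn't already b and resets every position after it to q.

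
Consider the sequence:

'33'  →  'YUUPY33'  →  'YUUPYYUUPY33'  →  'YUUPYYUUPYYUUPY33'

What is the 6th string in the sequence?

The strings grow by a fixed prefix YUUPY each time.
From YUUPYYUUPYYUUPY33, 2 further steps: YUUPYYUUPYYUUPY33 → YUUPYYUUPYYUUPYYUUPY33 → (answer).

YUUPYYUUPYYUUPYYUUPYYUUPY33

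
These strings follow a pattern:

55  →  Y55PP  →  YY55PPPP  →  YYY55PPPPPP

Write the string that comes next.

YYYY55PPPPPPPP

s(k+1) = Y·s(k)·PP, so each term gains Y as a prefix and PP as a suffix.
So the next term is Y·YYY55PPPPPP·PP.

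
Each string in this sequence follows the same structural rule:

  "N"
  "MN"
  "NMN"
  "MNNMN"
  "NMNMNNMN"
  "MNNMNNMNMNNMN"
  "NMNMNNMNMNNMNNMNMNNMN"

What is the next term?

Each term (from the third on) is the two preceding terms concatenated in order: term 3 = N·MN = NMN.
The next term joins MNNMNNMNMNNMN and NMNMNNMNMNNMNNMNMNNMN.

MNNMNNMNMNNMNNMNMNNMNMNNMNNMNMNNMN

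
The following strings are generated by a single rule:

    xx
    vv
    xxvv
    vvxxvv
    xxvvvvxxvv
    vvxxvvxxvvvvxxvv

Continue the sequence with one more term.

xxvvvvxxvvvvxxvvxxvvvvxxvv

Each term (from the third on) is the two preceding terms concatenated in order: term 3 = xx·vv = xxvv.
Continuing: xxvvvvxxvv · vvxxvvxxvvvvxxvv gives term 7.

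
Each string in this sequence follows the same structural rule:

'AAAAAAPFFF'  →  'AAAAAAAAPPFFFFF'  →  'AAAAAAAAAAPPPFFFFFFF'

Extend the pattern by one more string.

Reading off run lengths: A runs 6, 8, 10; P runs 1, 2, 3; F runs 3, 5, 7 — each is linear in n, where the shown terms are n = 2, 3, 4.
At n = 5 the blocks have lengths 12, 4, 9.

AAAAAAAAAAAAPPPPFFFFFFFFF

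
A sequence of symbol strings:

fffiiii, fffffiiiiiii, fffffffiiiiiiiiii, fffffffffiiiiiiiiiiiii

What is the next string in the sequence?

Reading off run lengths: f runs 3, 5, 7, 9; i runs 4, 7, 10, 13 — each is linear in n (n = 1, 2, …).
Setting n = 5 gives 11, 16 characters in each block.

fffffffffffiiiiiiiiiiiiiiii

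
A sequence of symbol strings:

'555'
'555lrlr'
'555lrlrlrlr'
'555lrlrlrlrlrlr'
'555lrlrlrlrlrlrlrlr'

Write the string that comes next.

555lrlrlrlrlrlrlrlrlrlr

Every step adds lrlr to the end: s(k+1) = s(k)·lrlr.
So the next term is 555lrlrlrlrlrlrlrlr·lrlr.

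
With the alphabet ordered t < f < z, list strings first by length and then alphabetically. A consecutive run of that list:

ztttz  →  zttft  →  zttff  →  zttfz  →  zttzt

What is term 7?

zttzz

Stepping forward 2 times from zttzt: zttzt → zttzf, then the target.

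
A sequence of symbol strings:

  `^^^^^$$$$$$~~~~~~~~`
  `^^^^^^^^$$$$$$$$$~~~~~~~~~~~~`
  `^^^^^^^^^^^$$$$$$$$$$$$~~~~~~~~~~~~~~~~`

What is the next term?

The n-th term is 3n-1 ^'s then 3n $'s then 4n ~'s, where the shown terms are n = 2, 3, 4.
At n = 5 the blocks have lengths 14, 15, 20.

^^^^^^^^^^^^^^$$$$$$$$$$$$$$$~~~~~~~~~~~~~~~~~~~~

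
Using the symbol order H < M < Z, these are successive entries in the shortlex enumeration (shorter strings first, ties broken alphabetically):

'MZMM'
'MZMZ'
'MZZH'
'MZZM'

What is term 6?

ZHHH

Advancing 2 positions from MZZM through MZZM → MZZZ reaches term 6.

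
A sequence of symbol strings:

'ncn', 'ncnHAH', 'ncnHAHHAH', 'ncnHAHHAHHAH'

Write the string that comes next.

Each term is the previous one with HAH appended.
Applying this once more to ncnHAHHAHHAH:

ncnHAHHAHHAHHAH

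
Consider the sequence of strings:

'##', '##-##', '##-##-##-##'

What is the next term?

s(k+1) = s(k)·-·s(k) — each term doubles the last with '-' between the halves.
Doubling ##-##-##-## with '-' between the halves:

##-##-##-##-##-##-##-##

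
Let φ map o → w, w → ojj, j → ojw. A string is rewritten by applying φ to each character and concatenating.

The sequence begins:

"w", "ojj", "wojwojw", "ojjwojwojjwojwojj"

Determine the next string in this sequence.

Applying the rule to each of the 17 symbols of ojjwojwojjwojwojj gives the pieces w ojw ojw ojj w ojw ojj w ojw ojw ojj w ojw ojj w ojw ojw, which concatenate to the answer.

wojwojwojjwojwojjwojwojwojjwojwojjwojwojw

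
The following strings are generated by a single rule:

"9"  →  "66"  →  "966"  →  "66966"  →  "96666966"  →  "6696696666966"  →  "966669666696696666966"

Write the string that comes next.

6696696666966966669666696696666966

From term 3 onward, concatenate the second-to-last term with the last: 9·66 = 966, 66·966 = 66966, …
The next term joins 6696696666966 and 966669666696696666966.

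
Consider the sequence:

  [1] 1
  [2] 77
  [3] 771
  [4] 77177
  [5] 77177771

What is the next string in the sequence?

7717777177177

Each term (from the third on) is the previous term followed by the one before it: term 3 = 77·1 = 771.
So term 6 is 77177771·77177.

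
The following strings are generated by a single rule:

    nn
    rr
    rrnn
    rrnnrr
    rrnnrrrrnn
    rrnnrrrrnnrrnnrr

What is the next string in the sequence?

From term 3 onward, concatenate the last term with the second-to-last: rr·nn = rrnn, rrnn·rr = rrnnrr, …
The next term joins rrnnrrrrnnrrnnrr and rrnnrrrrnn.

rrnnrrrrnnrrnnrrrrnnrrrrnn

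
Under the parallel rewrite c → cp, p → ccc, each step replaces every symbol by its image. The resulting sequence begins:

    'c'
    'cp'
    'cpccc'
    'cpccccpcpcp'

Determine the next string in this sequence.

Rewriting each symbol of cpccccpcpcp: c→cp, p→ccc, c→cp, c→cp, c→cp, c→cp, p→ccc, c→cp, p→ccc, c→cp, p→ccc, which concatenates to cp ccc cp cp cp cp ccc cp ccc cp ccc.

cpccccpcpcpcpccccpccccpccc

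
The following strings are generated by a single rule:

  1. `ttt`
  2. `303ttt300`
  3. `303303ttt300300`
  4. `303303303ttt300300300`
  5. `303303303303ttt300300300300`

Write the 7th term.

s(k+1) = 303·s(k)·300, so each term gains 303 as a prefix and 300 as a suffix.
From 303303303303ttt300300300300, 2 further steps: 303303303303ttt300300300300 → 303303303303303ttt300300300300300 → (answer).

303303303303303303ttt300300300300300300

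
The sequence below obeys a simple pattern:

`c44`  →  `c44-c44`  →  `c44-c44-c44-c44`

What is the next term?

Each string is two copies of the previous one joined by '-'.
Doubling c44-c44-c44-c44 with '-' between the halves:

c44-c44-c44-c44-c44-c44-c44-c44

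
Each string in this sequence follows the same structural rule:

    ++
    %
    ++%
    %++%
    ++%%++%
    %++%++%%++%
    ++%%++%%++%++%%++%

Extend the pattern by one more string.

%++%++%%++%++%%++%%++%++%%++%

From term 3 onward, concatenate the second-to-last term with the last: ++·% = ++%, %·++% = %++%, …
Continuing: %++%++%%++% · ++%%++%%++%++%%++% gives term 8.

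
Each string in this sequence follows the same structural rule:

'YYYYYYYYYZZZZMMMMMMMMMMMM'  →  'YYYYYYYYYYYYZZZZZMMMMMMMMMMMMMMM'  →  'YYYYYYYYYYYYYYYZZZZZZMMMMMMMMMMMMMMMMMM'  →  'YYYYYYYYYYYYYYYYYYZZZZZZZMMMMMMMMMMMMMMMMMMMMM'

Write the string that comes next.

YYYYYYYYYYYYYYYYYYYYYZZZZZZZZMMMMMMMMMMMMMMMMMMMMMMMM

The n-th term is 3n Y's then n+1 Z's then 3n+3 M's, where the shown terms are n = 3, 4, 5, 6.
Setting n = 7 gives 21, 8, 24 characters in each block.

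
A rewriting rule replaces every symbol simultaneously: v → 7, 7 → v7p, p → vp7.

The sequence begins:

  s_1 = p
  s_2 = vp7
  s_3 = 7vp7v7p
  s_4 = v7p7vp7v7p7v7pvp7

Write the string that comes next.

7v7pvp7v7p7vp7v7p7v7pvp7v7p7v7pvp77vp7v7p

φ(v7p7vp7v7p7v7pvp7) expands symbol-by-symbol to 7 v7p vp7 v7p 7 vp7 v7p 7 v7p vp7 v7p 7 v7p vp7 7 vp7 v7p; joining the 17 pieces gives the next term.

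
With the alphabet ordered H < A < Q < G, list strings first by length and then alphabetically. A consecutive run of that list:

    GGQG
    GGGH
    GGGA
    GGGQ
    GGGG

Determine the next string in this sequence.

GGGG is the last string of length 4, so the next is the first of length 5: H repeated 5 times.

HHHHH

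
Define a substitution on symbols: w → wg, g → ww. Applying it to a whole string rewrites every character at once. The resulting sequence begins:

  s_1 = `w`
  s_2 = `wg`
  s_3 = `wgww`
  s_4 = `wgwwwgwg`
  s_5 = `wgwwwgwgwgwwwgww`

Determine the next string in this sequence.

Applying the rule to each of the 16 symbols of wgwwwgwgwgwwwgww gives the pieces wg ww wg wg wg ww wg ww wg ww wg wg wg ww wg wg, which concatenate to the answer.

wgwwwgwgwgwwwgwwwgwwwgwgwgwwwgwg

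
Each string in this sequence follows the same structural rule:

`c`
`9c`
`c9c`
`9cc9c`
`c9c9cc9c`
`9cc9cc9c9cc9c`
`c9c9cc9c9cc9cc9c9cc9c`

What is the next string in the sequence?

From term 3 onward, concatenate the second-to-last term with the last: c·9c = c9c, 9c·c9c = 9cc9c, …
Continuing: 9cc9cc9c9cc9c · c9c9cc9c9cc9cc9c9cc9c gives term 8.

9cc9cc9c9cc9cc9c9cc9c9cc9cc9c9cc9c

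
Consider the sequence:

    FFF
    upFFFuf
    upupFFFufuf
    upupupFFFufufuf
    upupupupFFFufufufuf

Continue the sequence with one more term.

Every step adds up to the front and uf to the end of the previous string.
So the next term is up·upupupupFFFufufufuf·uf.

upupupupupFFFufufufufuf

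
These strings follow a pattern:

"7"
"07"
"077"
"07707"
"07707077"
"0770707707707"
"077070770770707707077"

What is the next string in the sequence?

0770707707707077070770770707707707

This is a Fibonacci-style word recurrence s(k) = s(k−1)·s(k−2): e.g. 07·7 = 077.
The next term joins 077070770770707707077 and 0770707707707.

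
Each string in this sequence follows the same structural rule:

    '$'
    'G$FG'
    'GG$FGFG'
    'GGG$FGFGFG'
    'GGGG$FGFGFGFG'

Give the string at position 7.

GGGGGG$FGFGFGFGFGFG

Every step adds G to the front and FG to the end of the previous string.
From GGGG$FGFGFGFG, 2 further steps: GGGG$FGFGFGFG → GGGGG$FGFGFGFGFG → (answer).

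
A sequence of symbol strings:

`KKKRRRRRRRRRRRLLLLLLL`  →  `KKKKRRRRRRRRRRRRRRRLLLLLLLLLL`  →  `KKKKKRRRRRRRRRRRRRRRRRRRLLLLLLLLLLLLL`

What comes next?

KKKKKKRRRRRRRRRRRRRRRRRRRRRRRLLLLLLLLLLLLLLLL

Each string has the form K^{n} R^{4n-1} L^{3n-2}, where the shown terms are n = 3, 4, 5.
At n = 6 the blocks have lengths 6, 23, 16.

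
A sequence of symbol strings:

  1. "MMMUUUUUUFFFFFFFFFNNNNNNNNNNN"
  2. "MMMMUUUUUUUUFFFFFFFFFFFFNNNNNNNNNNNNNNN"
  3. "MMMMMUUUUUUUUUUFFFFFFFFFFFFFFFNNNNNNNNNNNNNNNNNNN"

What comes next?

MMMMMMUUUUUUUUUUUUFFFFFFFFFFFFFFFFFFNNNNNNNNNNNNNNNNNNNNNNN

Term n consists of n M's, followed by 2n U's, followed by 3n F's, followed by 4n-1 N's, where the shown terms are n = 3, 4, 5.
For the next term, n = 6, so the run lengths are 6, 12, 18, 23.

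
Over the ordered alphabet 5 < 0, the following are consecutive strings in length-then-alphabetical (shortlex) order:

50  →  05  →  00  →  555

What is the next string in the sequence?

550

The successor of 555 increments the rightmost position that isn't already 0 and resets every position after it to 5.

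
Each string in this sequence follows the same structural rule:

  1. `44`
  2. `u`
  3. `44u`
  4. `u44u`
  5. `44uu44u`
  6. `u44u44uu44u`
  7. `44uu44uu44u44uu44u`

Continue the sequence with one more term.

u44u44uu44u44uu44uu44u44uu44u

Each term (from the third on) is the two preceding terms concatenated in order: term 3 = 44·u = 44u.
The next term joins u44u44uu44u and 44uu44uu44u44uu44u.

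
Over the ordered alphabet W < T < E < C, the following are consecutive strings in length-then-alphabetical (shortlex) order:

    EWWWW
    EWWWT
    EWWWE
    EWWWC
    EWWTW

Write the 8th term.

Advancing 3 positions from EWWTW through EWWTW → EWWTT → EWWTE reaches term 8.

EWWTC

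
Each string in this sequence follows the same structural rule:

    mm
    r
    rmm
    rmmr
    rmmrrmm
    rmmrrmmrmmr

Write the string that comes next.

rmmrrmmrmmrrmmrrmm

From term 3 onward, concatenate the last term with the second-to-last: r·mm = rmm, rmm·r = rmmr, …
Continuing: rmmrrmmrmmr · rmmrrmm gives term 7.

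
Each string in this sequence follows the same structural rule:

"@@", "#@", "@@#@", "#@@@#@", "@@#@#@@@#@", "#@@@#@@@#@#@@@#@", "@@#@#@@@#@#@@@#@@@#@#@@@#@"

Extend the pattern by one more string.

This is a Fibonacci-style word recurrence s(k) = s(k−2)·s(k−1): e.g. @@·#@ = @@#@.
The next term joins #@@@#@@@#@#@@@#@ and @@#@#@@@#@#@@@#@@@#@#@@@#@.

#@@@#@@@#@#@@@#@@@#@#@@@#@#@@@#@@@#@#@@@#@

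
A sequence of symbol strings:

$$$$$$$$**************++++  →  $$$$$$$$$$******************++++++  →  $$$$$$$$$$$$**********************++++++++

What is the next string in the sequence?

Each string has the form $^{2n+2} *^{4n+2} +^{2n-2}, where the shown terms are n = 3, 4, 5.
Setting n = 6 gives 14, 26, 10 characters in each block.

$$$$$$$$$$$$$$**************************++++++++++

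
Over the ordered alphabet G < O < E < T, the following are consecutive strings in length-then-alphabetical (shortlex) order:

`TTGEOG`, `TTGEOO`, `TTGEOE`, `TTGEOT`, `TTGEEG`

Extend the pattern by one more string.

TTGEEO

The successor of TTGEEG increments the rightmost position that isn't already T and resets every position after it to G.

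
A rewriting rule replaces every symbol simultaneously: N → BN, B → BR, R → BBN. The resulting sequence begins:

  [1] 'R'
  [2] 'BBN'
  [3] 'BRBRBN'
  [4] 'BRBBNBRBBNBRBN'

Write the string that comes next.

BRBBNBRBRBNBRBBNBRBRBNBRBBNBRBN

Applying the rule to each of the 14 symbols of BRBBNBRBBNBRBN gives the pieces BR BBN BR BR BN BR BBN BR BR BN BR BBN BR BN, which concatenate to the answer.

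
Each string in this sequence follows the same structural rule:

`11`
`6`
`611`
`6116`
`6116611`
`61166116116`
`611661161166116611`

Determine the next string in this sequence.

61166116116611661161166116116

This is a Fibonacci-style word recurrence s(k) = s(k−1)·s(k−2): e.g. 6·11 = 611.
The next term joins 611661161166116611 and 61166116116.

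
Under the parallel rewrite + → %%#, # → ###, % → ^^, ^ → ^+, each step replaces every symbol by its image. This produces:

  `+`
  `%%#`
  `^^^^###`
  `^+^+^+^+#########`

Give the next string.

Rewriting the 17 symbols of ^+^+^+^+######### one by one yields ^+ %%# ^+ %%# ^+ %%# ^+ %%# ### ### ### ### ### ### ### ### ###; concatenated:

^+%%#^+%%#^+%%#^+%%############################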